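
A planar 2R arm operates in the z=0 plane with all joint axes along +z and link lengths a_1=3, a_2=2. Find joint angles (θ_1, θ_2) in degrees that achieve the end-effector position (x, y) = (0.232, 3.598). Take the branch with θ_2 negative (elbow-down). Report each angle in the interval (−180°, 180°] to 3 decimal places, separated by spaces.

120.002 -90.003

cos θ_2 = (12.9994−3²−2²)/(2·3·2) = -0.0000; θ_2 = -90.0027° (elbow-down)
β = atan2(3.5980,0.2320) = 86.3107°; ψ = atan2(-2.0000,2.9999) = -33.6909°
θ_1 = β − ψ = 120.0016°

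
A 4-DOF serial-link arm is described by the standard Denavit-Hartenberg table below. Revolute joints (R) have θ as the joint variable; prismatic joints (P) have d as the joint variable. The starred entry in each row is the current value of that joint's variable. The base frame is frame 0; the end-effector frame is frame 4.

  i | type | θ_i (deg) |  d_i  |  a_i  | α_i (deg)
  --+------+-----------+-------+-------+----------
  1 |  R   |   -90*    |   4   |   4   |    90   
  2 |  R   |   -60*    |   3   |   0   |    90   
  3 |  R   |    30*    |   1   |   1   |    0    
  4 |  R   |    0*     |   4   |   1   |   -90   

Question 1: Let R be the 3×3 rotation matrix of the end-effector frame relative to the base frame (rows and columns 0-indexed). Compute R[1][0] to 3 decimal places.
-0.433

End-effector x-axis (col 0 of R) = (-0.5000,-0.4330,-0.7500)
R[1][0] = -0.4330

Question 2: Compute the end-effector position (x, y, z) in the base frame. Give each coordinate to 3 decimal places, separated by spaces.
after link 1: o_1 = (0.0000, -4.0000, 4.0000)
after link 2: o_2 = (-3.0000, -4.0000, 4.0000)
after link 3: o_3 = (-3.5000, -3.5670, 2.7500)
after link 4: o_4 = (-4.0000, -0.5359, -0.0000)

-4.000 -0.536 -0.000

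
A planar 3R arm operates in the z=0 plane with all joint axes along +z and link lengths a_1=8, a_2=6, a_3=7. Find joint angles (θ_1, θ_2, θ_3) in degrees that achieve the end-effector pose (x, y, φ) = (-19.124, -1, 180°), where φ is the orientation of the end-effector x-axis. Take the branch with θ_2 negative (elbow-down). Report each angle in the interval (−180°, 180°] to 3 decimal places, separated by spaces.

wrist centre = target − a_3·(cos φ, sin φ) = (-12.1240, -1.0000)
cos θ_2 = (147.9914−8²−6²)/(2·8·6) = 0.4999; θ_2 = -60.0059° (elbow-down)
β = atan2(-1.0000,-12.1240) = -175.2849°; ψ = atan2(-5.1965,10.9995) = -25.2874°
θ_1 = β − ψ = -149.9975°
θ_3 = φ − θ_1 − θ_2 = 30.0034° (wrapped to (-180°,180°])

-149.997 -60.006 30.003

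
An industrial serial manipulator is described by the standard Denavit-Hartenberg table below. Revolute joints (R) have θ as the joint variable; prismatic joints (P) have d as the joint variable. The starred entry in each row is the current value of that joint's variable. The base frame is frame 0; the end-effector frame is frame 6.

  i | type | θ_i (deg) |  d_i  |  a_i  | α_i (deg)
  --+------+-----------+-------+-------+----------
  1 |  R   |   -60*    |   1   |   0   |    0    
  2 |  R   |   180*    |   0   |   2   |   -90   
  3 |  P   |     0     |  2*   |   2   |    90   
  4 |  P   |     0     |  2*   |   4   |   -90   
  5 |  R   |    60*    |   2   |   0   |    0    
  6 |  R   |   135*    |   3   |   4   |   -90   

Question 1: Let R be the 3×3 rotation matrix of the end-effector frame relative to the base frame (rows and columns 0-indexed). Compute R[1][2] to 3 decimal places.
End-effector z-axis (col 2 of R) = (-0.1294,0.2241,0.9659)
R[1][2] = 0.2241

0.224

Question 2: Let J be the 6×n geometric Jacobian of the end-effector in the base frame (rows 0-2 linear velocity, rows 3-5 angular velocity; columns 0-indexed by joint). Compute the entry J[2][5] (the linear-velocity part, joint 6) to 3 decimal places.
axis z_5 = (-0.8660,-0.5000,0.0000); lever o_n−o_5 = (-0.6662,-4.8461,1.0353)
cross product → J_v[:, 5] = (-0.5176,0.8966,3.8637)
J_ω[:, 5] = z_5
entry J[2][5] = 3.8637

3.864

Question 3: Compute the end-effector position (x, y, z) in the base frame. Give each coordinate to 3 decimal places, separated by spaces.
after link 1: o_1 = (0.0000, 0.0000, 1.0000)
after link 2: o_2 = (-1.0000, 1.7321, 1.0000)
after link 3: o_3 = (-3.7321, 2.4641, 1.0000)
after link 4: o_4 = (-5.7321, 5.9282, 3.0000)
after link 5: o_5 = (-7.4641, 4.9282, 3.0000)
after link 6: o_6 = (-8.1303, 0.0821, 4.0353)

-8.130 0.082 4.035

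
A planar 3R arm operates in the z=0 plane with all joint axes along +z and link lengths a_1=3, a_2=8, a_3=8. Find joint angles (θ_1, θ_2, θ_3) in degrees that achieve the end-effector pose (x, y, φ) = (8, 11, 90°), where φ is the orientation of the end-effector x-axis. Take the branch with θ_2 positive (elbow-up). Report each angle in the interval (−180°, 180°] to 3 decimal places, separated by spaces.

-48.888 90.000 48.888

wrist centre = target − a_3·(cos φ, sin φ) = (8.0000, 3.0000)
cos θ_2 = (73.0000−3²−8²)/(2·3·8) = -0.0000; θ_2 = 90.0000° (elbow-up)
β = atan2(3.0000,8.0000) = 20.5560°; ψ = atan2(8.0000,3.0000) = 69.4440°
θ_1 = β − ψ = -48.8879°
θ_3 = φ − θ_1 − θ_2 = 48.8879° (wrapped to (-180°,180°])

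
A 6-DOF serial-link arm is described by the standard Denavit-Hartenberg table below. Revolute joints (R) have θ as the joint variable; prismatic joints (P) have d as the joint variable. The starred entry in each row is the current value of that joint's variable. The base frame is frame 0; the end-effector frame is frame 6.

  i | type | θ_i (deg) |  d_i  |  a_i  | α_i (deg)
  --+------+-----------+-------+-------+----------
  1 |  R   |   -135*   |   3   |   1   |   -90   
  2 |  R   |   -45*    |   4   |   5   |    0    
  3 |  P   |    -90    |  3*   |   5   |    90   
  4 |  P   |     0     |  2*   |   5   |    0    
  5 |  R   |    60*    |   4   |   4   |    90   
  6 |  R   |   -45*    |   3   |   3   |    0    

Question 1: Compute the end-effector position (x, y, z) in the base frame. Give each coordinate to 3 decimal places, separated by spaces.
after link 1: o_1 = (-0.7071, -0.7071, 3.0000)
after link 2: o_2 = (-0.3787, -6.0355, 6.5355)
after link 3: o_3 = (4.2426, -5.6569, 10.0711)
after link 4: o_4 = (7.7426, -2.1569, 12.1924)
after link 5: o_5 = (13.1921, -1.6063, 10.7782)
after link 6: o_6 = (14.1992, -1.0760, 14.8653)

14.199 -1.076 14.865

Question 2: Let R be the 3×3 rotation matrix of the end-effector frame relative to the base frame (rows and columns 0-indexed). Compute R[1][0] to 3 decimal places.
End-effector x-axis (col 0 of R) = (0.2562,-0.6098,0.7500)
R[1][0] = -0.6098

-0.610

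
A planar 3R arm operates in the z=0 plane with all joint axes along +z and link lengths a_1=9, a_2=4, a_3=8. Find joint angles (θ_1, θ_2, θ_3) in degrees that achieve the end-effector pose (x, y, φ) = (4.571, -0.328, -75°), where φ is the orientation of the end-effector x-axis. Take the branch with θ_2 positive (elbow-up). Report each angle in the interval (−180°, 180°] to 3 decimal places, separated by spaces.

wrist centre = target − a_3·(cos φ, sin φ) = (2.5004, 7.3994)
cos θ_2 = (61.0035−9²−4²)/(2·9·4) = -0.5000; θ_2 = 119.9968° (elbow-up)
β = atan2(7.3994,2.5004) = 71.3286°; ψ = atan2(3.4642,7.0002) = 26.3296°
θ_1 = β − ψ = 44.9990°
θ_3 = φ − θ_1 − θ_2 = 120.0042° (wrapped to (-180°,180°])

44.999 119.997 120.004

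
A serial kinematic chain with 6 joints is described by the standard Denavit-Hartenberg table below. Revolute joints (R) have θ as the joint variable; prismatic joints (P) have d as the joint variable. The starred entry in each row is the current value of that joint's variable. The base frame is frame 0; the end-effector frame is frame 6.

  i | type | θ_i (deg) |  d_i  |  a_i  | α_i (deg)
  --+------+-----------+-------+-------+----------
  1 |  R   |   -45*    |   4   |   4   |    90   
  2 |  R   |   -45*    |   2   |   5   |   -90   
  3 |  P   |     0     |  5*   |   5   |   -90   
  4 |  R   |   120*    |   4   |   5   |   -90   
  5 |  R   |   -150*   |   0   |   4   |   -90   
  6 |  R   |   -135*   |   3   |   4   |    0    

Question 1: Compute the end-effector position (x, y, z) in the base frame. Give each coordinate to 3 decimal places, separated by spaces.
after link 1: o_1 = (2.8284, -2.8284, 4.0000)
after link 2: o_2 = (3.9142, -6.7426, 0.4645)
after link 3: o_3 = (8.9142, -11.7426, 0.4645)
after link 4: o_4 = (8.3276, -5.4992, -0.8296)
after link 5: o_5 = (12.1078, -6.4510, 0.0669)
after link 6: o_6 = (9.7297, -2.3987, 1.7768)

9.730 -2.399 1.777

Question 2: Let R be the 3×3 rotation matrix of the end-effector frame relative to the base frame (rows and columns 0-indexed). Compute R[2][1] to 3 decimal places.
End-effector y-axis (col 1 of R) = (0.5388,-0.0388,0.8415)
R[2][1] = 0.8415

0.842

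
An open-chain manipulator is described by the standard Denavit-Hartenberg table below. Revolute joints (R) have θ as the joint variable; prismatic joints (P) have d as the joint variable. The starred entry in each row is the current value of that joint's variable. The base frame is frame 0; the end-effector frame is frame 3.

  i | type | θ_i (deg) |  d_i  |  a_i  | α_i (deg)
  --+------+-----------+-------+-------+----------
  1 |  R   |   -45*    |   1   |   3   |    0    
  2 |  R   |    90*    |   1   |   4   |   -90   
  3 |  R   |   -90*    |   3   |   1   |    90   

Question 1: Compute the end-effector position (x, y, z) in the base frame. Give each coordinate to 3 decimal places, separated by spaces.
2.828 2.828 3.000

after link 1: o_1 = (2.1213, -2.1213, 1.0000)
after link 2: o_2 = (4.9497, 0.7071, 2.0000)
after link 3: o_3 = (2.8284, 2.8284, 3.0000)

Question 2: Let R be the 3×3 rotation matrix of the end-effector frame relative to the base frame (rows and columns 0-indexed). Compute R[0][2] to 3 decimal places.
End-effector z-axis (col 2 of R) = (-0.7071,-0.7071,0.0000)
R[0][2] = -0.7071

-0.707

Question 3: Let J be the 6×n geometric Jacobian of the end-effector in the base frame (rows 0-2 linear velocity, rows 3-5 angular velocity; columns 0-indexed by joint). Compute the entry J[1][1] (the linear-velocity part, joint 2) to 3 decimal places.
0.707

axis z_1 = (0.0000,0.0000,1.0000); lever o_n−o_1 = (0.7071,4.9497,2.0000)
cross product → J_v[:, 1] = (-4.9497,0.7071,0.0000)
J_ω[:, 1] = z_1
entry J[1][1] = 0.7071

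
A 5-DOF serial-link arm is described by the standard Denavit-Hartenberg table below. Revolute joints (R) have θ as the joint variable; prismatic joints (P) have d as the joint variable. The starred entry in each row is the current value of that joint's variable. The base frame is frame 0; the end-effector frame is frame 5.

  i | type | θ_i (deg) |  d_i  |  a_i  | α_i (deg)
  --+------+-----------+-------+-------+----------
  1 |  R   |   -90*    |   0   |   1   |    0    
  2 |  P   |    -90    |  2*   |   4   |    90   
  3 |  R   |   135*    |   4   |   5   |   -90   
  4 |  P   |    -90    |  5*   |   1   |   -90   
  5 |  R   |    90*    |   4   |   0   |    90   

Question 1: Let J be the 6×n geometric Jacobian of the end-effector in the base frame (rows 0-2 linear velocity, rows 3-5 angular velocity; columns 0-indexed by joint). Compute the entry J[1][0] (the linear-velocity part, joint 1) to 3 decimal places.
5.899

axis z_0 = ẑ; lever o_n−o_0 = (5.8995,4.0000,4.8284)
cross product → J_v[:, 0] = (-4.0000,5.8995,0.0000)
J_ω[:, 0] = z_0
entry J[1][0] = 5.8995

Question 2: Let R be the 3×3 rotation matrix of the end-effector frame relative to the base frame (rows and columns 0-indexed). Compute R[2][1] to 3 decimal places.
End-effector y-axis (col 1 of R) = (0.7071,-0.0000,0.7071)
R[2][1] = 0.7071

0.707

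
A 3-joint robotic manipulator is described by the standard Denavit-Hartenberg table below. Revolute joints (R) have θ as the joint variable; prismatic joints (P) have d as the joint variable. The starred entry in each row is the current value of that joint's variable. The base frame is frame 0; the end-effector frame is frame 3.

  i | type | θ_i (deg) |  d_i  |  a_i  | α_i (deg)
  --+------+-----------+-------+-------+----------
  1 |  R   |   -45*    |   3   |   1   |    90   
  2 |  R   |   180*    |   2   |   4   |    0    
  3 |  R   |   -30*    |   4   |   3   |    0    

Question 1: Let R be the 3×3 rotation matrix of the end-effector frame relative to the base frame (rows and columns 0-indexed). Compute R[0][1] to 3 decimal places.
End-effector y-axis (col 1 of R) = (-0.3536,0.3536,-0.8660)
R[0][1] = -0.3536

-0.354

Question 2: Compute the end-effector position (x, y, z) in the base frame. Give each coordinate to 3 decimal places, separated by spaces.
-8.201 -0.284 4.500

after link 1: o_1 = (0.7071, -0.7071, 3.0000)
after link 2: o_2 = (-3.5355, 0.7071, 3.0000)
after link 3: o_3 = (-8.2011, -0.2842, 4.5000)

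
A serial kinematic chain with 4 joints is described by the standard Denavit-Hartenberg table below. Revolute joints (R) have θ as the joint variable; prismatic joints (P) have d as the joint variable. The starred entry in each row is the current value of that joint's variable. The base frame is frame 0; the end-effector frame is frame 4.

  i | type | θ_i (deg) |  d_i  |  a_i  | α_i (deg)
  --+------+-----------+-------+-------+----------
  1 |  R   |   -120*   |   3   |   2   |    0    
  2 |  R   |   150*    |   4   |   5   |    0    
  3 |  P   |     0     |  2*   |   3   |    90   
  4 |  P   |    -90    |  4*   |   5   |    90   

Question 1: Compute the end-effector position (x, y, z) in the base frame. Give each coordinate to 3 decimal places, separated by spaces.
after link 1: o_1 = (-1.0000, -1.7321, 3.0000)
after link 2: o_2 = (3.3301, 0.7679, 7.0000)
after link 3: o_3 = (5.9282, 2.2679, 9.0000)
after link 4: o_4 = (7.9282, -1.1962, 4.0000)

7.928 -1.196 4.000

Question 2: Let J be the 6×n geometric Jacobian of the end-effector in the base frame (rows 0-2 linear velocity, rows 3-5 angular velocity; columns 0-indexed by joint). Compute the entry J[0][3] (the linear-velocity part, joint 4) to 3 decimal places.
prismatic axis z_3 = (0.5000,-0.8660,0.0000)
J_v[:, 3] = z_3; J_ω[:, 3] = (0,0,0)
entry J[0][3] = 0.5000

0.500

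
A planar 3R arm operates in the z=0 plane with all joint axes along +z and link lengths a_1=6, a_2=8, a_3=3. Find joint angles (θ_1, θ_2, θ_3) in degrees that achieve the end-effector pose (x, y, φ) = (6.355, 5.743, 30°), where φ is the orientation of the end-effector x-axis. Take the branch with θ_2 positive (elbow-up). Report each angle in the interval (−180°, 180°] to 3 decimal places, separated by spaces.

-38.052 135.000 -66.948

wrist centre = target − a_3·(cos φ, sin φ) = (3.7569, 4.2430)
cos θ_2 = (32.1175−6²−8²)/(2·6·8) = -0.7071; θ_2 = 135.0002° (elbow-up)
β = atan2(4.2430,3.7569) = 48.4770°; ψ = atan2(5.6568,0.3431) = 86.5289°
θ_1 = β − ψ = -38.0518°
θ_3 = φ − θ_1 − θ_2 = -66.9484° (wrapped to (-180°,180°])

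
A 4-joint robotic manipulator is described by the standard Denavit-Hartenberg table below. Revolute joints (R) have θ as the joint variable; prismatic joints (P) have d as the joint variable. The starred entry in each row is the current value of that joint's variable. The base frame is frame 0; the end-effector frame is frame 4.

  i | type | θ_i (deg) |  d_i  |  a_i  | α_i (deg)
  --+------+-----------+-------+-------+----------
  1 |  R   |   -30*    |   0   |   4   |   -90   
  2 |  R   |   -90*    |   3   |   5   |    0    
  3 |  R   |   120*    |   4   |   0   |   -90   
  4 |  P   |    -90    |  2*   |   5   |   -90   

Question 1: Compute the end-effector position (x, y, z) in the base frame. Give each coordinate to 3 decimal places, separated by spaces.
after link 1: o_1 = (3.4641, -2.0000, 0.0000)
after link 2: o_2 = (4.9641, 0.5981, 5.0000)
after link 3: o_3 = (6.9641, 4.0622, 5.0000)
after link 4: o_4 = (8.5981, 8.8923, 3.2679)

8.598 8.892 3.268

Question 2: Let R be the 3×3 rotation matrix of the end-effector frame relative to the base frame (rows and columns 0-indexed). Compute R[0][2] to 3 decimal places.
0.750

End-effector z-axis (col 2 of R) = (0.7500,-0.4330,-0.5000)
R[0][2] = 0.7500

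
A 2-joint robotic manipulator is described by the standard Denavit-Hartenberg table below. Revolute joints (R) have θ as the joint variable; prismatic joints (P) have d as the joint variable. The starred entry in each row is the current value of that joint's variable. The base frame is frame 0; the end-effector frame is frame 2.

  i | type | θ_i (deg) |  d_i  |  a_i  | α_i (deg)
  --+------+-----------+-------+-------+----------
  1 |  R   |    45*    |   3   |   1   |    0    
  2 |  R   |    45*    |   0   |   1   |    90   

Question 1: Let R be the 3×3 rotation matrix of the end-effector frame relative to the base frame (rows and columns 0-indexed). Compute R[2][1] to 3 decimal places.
1.000

End-effector y-axis (col 1 of R) = (-0.0000,0.0000,1.0000)
R[2][1] = 1.0000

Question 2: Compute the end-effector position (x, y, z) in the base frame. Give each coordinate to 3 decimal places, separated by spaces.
after link 1: o_1 = (0.7071, 0.7071, 3.0000)
after link 2: o_2 = (0.7071, 1.7071, 3.0000)

0.707 1.707 3.000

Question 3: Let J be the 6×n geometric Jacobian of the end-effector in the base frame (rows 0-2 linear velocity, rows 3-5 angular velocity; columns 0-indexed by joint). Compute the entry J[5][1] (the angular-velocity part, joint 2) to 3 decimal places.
axis z_1 = (0.0000,0.0000,1.0000); lever o_n−o_1 = (0.0000,1.0000,0.0000)
cross product → J_v[:, 1] = (-1.0000,0.0000,0.0000)
J_ω[:, 1] = z_1
entry J[5][1] = 1.0000

1.000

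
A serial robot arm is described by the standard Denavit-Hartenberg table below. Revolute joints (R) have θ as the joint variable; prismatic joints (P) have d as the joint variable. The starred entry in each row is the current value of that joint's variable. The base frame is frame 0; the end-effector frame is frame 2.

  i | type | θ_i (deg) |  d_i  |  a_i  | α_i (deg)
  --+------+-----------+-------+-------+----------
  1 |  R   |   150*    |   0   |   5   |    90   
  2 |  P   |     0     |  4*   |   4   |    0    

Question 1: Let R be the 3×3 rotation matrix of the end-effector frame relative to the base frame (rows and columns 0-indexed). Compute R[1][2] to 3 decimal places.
End-effector z-axis (col 2 of R) = (0.5000,0.8660,0.0000)
R[1][2] = 0.8660

0.866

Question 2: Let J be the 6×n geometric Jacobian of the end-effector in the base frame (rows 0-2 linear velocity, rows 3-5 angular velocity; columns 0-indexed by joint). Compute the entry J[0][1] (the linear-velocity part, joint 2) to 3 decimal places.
0.500

prismatic axis z_1 = (0.5000,0.8660,0.0000)
J_v[:, 1] = z_1; J_ω[:, 1] = (0,0,0)
entry J[0][1] = 0.5000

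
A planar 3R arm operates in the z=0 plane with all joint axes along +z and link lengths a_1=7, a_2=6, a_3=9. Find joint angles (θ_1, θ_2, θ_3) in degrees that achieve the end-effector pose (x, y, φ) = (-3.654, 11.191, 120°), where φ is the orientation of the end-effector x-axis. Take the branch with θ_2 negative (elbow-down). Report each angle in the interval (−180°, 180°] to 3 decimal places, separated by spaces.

wrist centre = target − a_3·(cos φ, sin φ) = (0.8460, 3.3968)
cos θ_2 = (12.2538−7²−6²)/(2·7·6) = -0.8660; θ_2 = -150.0001° (elbow-down)
β = atan2(3.3968,0.8460) = 76.0145°; ψ = atan2(-3.0000,1.8038) = -58.9822°
θ_1 = β − ψ = 134.9967°
θ_3 = φ − θ_1 − θ_2 = 135.0034° (wrapped to (-180°,180°])

134.997 -150.000 135.003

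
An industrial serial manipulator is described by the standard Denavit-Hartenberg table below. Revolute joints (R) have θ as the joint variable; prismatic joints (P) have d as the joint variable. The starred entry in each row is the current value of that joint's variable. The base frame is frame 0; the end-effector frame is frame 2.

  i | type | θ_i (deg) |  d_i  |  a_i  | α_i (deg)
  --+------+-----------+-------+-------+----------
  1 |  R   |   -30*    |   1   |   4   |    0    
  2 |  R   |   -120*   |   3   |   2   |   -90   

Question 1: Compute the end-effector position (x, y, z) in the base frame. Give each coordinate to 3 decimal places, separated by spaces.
1.732 -3.000 4.000

after link 1: o_1 = (3.4641, -2.0000, 1.0000)
after link 2: o_2 = (1.7321, -3.0000, 4.0000)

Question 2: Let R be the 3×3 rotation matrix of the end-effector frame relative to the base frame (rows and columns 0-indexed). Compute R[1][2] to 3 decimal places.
End-effector z-axis (col 2 of R) = (0.5000,-0.8660,0.0000)
R[1][2] = -0.8660

-0.866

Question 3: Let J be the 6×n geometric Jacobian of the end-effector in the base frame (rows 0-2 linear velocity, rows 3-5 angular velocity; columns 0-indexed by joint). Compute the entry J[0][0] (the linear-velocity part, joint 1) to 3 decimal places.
axis z_0 = ẑ; lever o_n−o_0 = (1.7321,-3.0000,4.0000)
cross product → J_v[:, 0] = (3.0000,1.7321,-0.0000)
J_ω[:, 0] = z_0
entry J[0][0] = 3.0000

3.000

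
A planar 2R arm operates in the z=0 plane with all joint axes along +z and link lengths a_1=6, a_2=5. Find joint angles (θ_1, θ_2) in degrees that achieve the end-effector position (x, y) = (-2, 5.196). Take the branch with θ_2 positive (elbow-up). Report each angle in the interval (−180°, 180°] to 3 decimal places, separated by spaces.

60.000 120.002

cos θ_2 = (30.9984−6²−5²)/(2·6·5) = -0.5000; θ_2 = 120.0017° (elbow-up)
β = atan2(5.1960,-2.0000) = 111.0523°; ψ = atan2(4.3301,3.4999) = 51.0523°
θ_1 = β − ψ = 60.0000°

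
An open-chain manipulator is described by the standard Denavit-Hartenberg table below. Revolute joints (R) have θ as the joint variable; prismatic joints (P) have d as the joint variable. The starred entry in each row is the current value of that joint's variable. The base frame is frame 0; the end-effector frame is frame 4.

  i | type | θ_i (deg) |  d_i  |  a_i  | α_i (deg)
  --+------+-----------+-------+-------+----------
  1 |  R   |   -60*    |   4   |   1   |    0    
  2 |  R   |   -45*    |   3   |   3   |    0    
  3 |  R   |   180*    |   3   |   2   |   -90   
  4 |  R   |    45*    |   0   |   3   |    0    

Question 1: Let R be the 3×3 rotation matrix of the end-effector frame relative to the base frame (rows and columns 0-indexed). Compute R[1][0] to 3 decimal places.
0.683

End-effector x-axis (col 0 of R) = (0.1830,0.6830,-0.7071)
R[1][0] = 0.6830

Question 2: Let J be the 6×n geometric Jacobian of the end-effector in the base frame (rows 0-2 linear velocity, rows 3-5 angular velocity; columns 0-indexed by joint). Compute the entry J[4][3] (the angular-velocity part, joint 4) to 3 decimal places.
axis z_3 = (-0.9659,0.2588,0.0000); lever o_n−o_3 = (0.5490,2.0490,-2.1213)
cross product → J_v[:, 3] = (-0.5490,-2.0490,-2.1213)
J_ω[:, 3] = z_3
entry J[4][3] = 0.2588

0.259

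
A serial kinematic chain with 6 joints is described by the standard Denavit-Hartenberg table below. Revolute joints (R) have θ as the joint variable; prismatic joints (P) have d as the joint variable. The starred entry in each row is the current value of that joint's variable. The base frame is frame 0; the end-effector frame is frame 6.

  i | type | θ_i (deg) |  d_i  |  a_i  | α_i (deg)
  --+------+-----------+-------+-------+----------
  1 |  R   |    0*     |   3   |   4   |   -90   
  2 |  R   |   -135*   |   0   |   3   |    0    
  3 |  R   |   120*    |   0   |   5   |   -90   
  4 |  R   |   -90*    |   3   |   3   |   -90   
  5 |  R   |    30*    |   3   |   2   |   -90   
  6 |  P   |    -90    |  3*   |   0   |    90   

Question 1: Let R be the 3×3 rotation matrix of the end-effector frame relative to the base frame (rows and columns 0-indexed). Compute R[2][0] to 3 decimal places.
End-effector x-axis (col 0 of R) = (0.9659,0.0000,0.2588)
R[2][0] = 0.2588

0.259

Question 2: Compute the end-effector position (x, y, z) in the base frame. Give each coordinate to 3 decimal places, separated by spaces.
after link 1: o_1 = (4.0000, 0.0000, 3.0000)
after link 2: o_2 = (1.8787, -0.0000, 5.1213)
after link 3: o_3 = (6.7083, -0.0000, 6.4154)
after link 4: o_4 = (7.4848, 3.0000, 3.5176)
after link 5: o_5 = (10.1237, 4.7321, 5.2600)
after link 6: o_6 = (9.4513, 3.2321, 7.7696)

9.451 3.232 7.770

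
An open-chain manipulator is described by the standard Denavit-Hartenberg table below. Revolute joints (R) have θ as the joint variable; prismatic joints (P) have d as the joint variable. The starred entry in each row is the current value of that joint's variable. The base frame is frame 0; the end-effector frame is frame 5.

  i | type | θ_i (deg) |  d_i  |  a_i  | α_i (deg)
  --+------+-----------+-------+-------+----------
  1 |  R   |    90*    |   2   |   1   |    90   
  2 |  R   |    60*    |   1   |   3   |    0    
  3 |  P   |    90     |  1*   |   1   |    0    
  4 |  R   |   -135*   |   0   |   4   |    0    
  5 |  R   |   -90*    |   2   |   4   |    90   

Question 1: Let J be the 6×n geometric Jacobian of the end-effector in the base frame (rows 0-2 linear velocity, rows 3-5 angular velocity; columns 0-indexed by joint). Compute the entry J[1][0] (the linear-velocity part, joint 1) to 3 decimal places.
4.000

axis z_0 = ẑ; lever o_n−o_0 = (4.0000,6.5330,2.2696)
cross product → J_v[:, 0] = (-6.5330,4.0000,0.0000)
J_ω[:, 0] = z_0
entry J[1][0] = 4.0000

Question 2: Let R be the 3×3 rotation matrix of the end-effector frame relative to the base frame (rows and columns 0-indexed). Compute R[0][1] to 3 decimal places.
1.000

End-effector y-axis (col 1 of R) = (1.0000,-0.0000,0.0000)
R[0][1] = 1.0000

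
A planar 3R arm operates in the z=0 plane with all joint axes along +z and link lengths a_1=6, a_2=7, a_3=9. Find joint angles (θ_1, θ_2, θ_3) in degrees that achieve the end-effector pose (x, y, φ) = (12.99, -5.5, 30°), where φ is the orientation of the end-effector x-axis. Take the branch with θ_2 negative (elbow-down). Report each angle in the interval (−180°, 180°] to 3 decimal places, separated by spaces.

-30.000 -60.003 120.003

wrist centre = target − a_3·(cos φ, sin φ) = (5.1958, -10.0000)
cos θ_2 = (126.9960−6²−7²)/(2·6·7) = 0.5000; θ_2 = -60.0031° (elbow-down)
β = atan2(-10.0000,5.1958) = -62.5446°; ψ = atan2(-6.0624,9.4997) = -32.5446°
θ_1 = β − ψ = -30.0000°
θ_3 = φ − θ_1 − θ_2 = 120.0031° (wrapped to (-180°,180°])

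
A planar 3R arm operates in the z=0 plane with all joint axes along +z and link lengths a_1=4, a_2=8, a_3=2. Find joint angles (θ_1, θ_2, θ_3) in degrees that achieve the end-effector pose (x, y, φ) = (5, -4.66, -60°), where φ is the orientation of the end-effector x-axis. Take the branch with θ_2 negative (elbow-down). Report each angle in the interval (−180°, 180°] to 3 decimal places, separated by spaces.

wrist centre = target − a_3·(cos φ, sin φ) = (4.0000, -2.9279)
cos θ_2 = (24.5729−4²−8²)/(2·4·8) = -0.8660; θ_2 = -150.0027° (elbow-down)
β = atan2(-2.9279,4.0000) = -36.2037°; ψ = atan2(-3.9997,-2.9284) = -126.2100°
θ_1 = β − ψ = 90.0063°
θ_3 = φ − θ_1 − θ_2 = -0.0036° (wrapped to (-180°,180°])

90.006 -150.003 -0.004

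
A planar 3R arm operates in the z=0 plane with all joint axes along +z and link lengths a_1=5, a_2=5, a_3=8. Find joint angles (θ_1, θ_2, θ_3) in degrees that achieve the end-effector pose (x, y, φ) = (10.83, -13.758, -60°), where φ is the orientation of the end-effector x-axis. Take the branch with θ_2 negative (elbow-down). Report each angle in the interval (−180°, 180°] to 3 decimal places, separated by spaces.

-29.992 -30.014 0.006

wrist centre = target − a_3·(cos φ, sin φ) = (6.8300, -6.8298)
cos θ_2 = (93.2950−5²−5²)/(2·5·5) = 0.8659; θ_2 = -30.0143° (elbow-down)
β = atan2(-6.8298,6.8300) = -44.9991°; ψ = atan2(-2.5011,9.3295) = -15.0072°
θ_1 = β − ψ = -29.9920°
θ_3 = φ − θ_1 − θ_2 = 0.0063° (wrapped to (-180°,180°])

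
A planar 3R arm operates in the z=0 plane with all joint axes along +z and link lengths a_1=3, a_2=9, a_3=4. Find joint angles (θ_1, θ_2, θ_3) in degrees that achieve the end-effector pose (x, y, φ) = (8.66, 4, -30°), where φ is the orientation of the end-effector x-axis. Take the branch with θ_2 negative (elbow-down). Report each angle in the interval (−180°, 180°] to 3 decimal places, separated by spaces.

wrist centre = target − a_3·(cos φ, sin φ) = (5.1959, 6.0000)
cos θ_2 = (62.9974−3²−9²)/(2·3·9) = -0.5000; θ_2 = -120.0032° (elbow-down)
β = atan2(6.0000,5.1959) = 49.1080°; ψ = atan2(-7.7940,-1.5004) = -100.8969°
θ_1 = β − ψ = 150.0049°
θ_3 = φ − θ_1 − θ_2 = -60.0016° (wrapped to (-180°,180°])

150.005 -120.003 -60.002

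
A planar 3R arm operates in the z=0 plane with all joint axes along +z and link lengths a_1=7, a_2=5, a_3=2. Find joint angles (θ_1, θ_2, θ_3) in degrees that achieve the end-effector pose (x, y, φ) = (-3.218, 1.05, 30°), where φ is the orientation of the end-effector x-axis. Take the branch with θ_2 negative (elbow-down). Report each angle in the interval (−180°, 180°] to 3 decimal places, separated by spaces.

wrist centre = target − a_3·(cos φ, sin φ) = (-4.9501, 0.0500)
cos θ_2 = (24.5055−7²−5²)/(2·7·5) = -0.7071; θ_2 = -134.9966° (elbow-down)
β = atan2(0.0500,-4.9501) = 179.4213°; ψ = atan2(-3.5357,3.4647) = -45.5816°
θ_1 = β − ψ = 225.0029°
θ_3 = φ − θ_1 − θ_2 = -60.0064° (wrapped to (-180°,180°])

-134.997 -134.997 -60.006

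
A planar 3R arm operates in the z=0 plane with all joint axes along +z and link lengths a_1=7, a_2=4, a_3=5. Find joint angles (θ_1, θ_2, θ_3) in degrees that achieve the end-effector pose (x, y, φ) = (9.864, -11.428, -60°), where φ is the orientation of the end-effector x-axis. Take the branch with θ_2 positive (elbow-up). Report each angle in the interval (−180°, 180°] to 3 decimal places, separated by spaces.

wrist centre = target − a_3·(cos φ, sin φ) = (7.3640, -7.0979)
cos θ_2 = (104.6083−7²−4²)/(2·7·4) = 0.7073; θ_2 = 44.9851° (elbow-up)
β = atan2(-7.0979,7.3640) = -43.9458°; ψ = atan2(2.8277,9.8292) = 16.0497°
θ_1 = β − ψ = -59.9954°
θ_3 = φ − θ_1 − θ_2 = -44.9896° (wrapped to (-180°,180°])

-59.995 44.985 -44.990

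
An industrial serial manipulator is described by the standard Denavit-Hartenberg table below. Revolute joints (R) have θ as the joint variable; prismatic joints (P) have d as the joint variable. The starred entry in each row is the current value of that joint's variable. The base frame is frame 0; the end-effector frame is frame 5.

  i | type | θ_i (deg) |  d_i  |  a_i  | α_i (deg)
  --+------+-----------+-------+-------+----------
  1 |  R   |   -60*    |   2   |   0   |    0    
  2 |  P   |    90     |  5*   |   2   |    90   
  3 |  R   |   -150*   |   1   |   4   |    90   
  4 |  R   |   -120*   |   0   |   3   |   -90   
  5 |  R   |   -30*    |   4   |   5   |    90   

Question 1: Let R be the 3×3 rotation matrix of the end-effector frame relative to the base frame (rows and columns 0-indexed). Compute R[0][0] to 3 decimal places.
-0.267

End-effector x-axis (col 0 of R) = (-0.2667,0.7120,0.6495)
R[0][0] = -0.2667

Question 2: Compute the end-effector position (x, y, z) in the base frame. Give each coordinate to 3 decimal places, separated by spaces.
-5.874 5.094 7.266

after link 1: o_1 = (0.0000, 0.0000, 2.0000)
after link 2: o_2 = (1.7321, 1.0000, 7.0000)
after link 3: o_3 = (-0.7679, -1.5981, 5.0000)
after link 4: o_4 = (-0.9420, 1.3014, 5.7500)
after link 5: o_5 = (-5.8738, 5.0936, 7.2655)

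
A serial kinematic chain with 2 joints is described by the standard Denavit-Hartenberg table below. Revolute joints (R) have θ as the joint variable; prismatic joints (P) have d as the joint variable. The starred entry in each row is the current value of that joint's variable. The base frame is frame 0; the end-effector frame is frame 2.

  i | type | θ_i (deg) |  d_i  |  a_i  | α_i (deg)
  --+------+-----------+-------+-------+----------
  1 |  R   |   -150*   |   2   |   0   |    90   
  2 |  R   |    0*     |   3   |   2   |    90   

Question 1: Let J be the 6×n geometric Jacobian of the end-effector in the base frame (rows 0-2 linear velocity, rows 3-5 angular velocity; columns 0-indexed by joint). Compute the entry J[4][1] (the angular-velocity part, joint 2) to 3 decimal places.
axis z_1 = (-0.5000,0.8660,0.0000); lever o_n−o_1 = (-3.2321,1.5981,0.0000)
cross product → J_v[:, 1] = (-0.0000,-0.0000,2.0000)
J_ω[:, 1] = z_1
entry J[4][1] = 0.8660

0.866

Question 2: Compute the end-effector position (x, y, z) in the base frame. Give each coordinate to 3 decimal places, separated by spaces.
-3.232 1.598 2.000

after link 1: o_1 = (0.0000, 0.0000, 2.0000)
after link 2: o_2 = (-3.2321, 1.5981, 2.0000)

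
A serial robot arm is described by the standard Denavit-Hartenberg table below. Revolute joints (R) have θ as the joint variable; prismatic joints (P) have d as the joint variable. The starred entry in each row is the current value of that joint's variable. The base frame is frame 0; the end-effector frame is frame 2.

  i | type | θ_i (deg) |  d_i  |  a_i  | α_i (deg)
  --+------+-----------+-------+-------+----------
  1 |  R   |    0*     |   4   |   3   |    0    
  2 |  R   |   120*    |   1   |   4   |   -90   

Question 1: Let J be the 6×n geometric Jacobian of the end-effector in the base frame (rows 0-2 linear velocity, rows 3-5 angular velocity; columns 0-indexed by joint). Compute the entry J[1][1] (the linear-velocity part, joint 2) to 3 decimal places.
axis z_1 = (0.0000,0.0000,1.0000); lever o_n−o_1 = (-2.0000,3.4641,1.0000)
cross product → J_v[:, 1] = (-3.4641,-2.0000,0.0000)
J_ω[:, 1] = z_1
entry J[1][1] = -2.0000

-2.000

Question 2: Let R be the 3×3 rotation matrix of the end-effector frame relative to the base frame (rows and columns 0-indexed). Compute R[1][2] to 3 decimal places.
-0.500

End-effector z-axis (col 2 of R) = (-0.8660,-0.5000,0.0000)
R[1][2] = -0.5000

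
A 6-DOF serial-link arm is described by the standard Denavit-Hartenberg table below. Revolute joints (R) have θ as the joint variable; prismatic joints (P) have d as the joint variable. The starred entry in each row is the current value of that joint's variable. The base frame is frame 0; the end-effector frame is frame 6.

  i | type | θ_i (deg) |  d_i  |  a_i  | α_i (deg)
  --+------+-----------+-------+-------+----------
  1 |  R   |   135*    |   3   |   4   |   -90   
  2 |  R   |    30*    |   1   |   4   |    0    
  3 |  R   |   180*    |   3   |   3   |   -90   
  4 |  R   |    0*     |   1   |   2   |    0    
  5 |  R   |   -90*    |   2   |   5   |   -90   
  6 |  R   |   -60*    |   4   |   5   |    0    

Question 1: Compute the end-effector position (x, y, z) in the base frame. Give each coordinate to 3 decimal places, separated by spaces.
-10.490 -5.774 11.848

after link 1: o_1 = (-2.8284, 2.8284, 3.0000)
after link 2: o_2 = (-5.9850, 4.5708, 1.0000)
after link 3: o_3 = (-6.2692, 0.6124, 2.5000)
after link 4: o_4 = (-5.3980, -0.2588, 4.3660)
after link 5: o_5 = (-9.6407, -3.0872, 6.0981)
after link 6: o_6 = (-10.4899, -5.7736, 11.8481)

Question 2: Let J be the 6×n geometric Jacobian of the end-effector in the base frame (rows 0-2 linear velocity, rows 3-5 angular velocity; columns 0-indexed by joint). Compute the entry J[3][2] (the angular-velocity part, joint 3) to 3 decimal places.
axis z_2 = (-0.7071,-0.7071,0.0000); lever o_n−o_2 = (-4.5049,-10.3444,10.8481)
cross product → J_v[:, 2] = (-7.6707,7.6707,4.1292)
J_ω[:, 2] = z_2
entry J[3][2] = -0.7071

-0.707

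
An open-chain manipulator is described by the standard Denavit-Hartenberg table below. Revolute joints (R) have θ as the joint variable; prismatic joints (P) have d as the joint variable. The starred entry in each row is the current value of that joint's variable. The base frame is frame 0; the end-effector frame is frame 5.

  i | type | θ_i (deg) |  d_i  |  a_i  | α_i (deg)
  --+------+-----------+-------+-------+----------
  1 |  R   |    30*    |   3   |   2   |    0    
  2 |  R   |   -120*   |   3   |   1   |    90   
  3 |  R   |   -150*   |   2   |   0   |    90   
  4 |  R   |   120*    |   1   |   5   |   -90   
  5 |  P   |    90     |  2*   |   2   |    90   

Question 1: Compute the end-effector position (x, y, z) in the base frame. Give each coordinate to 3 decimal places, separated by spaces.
after link 1: o_1 = (1.7321, 1.0000, 3.0000)
after link 2: o_2 = (1.7321, -0.0000, 6.0000)
after link 3: o_3 = (-0.2679, -0.0000, 6.0000)
after link 4: o_4 = (-4.5981, -1.6651, 8.1160)
after link 5: o_5 = (-3.5981, -4.1651, 7.2500)

-3.598 -4.165 7.250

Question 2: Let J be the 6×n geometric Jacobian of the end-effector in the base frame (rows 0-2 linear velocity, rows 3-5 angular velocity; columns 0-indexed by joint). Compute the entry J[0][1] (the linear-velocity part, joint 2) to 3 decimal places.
5.165

axis z_1 = (0.0000,0.0000,1.0000); lever o_n−o_1 = (-5.3301,-5.1651,4.2500)
cross product → J_v[:, 1] = (5.1651,-5.3301,0.0000)
J_ω[:, 1] = z_1
entry J[0][1] = 5.1651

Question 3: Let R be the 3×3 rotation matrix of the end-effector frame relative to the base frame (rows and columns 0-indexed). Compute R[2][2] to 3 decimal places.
End-effector z-axis (col 2 of R) = (-0.8660,-0.4330,0.2500)
R[2][2] = 0.2500

0.250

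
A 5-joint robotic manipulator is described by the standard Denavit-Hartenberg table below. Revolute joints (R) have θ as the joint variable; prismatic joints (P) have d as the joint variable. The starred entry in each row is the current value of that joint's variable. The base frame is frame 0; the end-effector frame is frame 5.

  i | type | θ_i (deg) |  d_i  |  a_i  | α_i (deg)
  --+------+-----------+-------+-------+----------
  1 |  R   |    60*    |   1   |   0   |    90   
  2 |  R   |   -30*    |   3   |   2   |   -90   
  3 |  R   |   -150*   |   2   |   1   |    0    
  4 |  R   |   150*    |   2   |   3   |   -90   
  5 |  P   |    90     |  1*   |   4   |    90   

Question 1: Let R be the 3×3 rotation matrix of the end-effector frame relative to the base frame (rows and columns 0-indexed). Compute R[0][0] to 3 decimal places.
-0.250

End-effector x-axis (col 0 of R) = (-0.2500,-0.4330,-0.8660)
R[0][0] = -0.2500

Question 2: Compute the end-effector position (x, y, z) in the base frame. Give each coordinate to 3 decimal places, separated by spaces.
after link 1: o_1 = (0.0000, 0.0000, 1.0000)
after link 2: o_2 = (3.4641, -0.0000, 0.0000)
after link 3: o_3 = (4.0221, -0.0335, 2.1651)
after link 4: o_4 = (5.8212, 3.0825, 2.3971)
after link 5: o_5 = (3.9551, 1.8505, -1.0670)

3.955 1.850 -1.067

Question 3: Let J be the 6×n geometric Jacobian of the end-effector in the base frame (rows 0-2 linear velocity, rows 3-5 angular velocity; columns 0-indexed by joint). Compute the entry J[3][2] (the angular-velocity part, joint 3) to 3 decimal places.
0.250

axis z_2 = (0.2500,0.4330,0.8660); lever o_n−o_2 = (0.4910,1.8505,-1.0670)
cross product → J_v[:, 2] = (-2.0646,0.6920,0.2500)
J_ω[:, 2] = z_2
entry J[3][2] = 0.2500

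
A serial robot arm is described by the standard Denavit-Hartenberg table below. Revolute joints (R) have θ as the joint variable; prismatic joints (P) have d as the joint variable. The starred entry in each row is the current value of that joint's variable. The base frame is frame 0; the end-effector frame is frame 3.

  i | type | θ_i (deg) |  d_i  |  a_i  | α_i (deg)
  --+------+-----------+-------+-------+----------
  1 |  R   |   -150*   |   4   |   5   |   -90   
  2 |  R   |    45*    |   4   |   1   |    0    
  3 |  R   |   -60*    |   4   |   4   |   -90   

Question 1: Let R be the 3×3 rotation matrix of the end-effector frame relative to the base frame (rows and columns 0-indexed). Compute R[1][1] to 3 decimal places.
0.866

End-effector y-axis (col 1 of R) = (-0.5000,0.8660,-0.0000)
R[1][1] = 0.8660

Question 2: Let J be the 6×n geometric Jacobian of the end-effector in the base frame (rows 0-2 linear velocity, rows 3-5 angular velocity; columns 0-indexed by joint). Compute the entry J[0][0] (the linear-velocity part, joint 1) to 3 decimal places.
axis z_0 = ẑ; lever o_n−o_0 = (-4.2886,-11.7136,4.3282)
cross product → J_v[:, 0] = (11.7136,-4.2886,0.0000)
J_ω[:, 0] = z_0
entry J[0][0] = 11.7136

11.714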